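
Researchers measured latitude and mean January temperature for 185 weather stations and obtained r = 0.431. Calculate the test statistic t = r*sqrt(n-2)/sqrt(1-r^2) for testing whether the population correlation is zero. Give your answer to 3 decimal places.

1 − r² = 1 − 0.185761 = 0.814239;  √(1−r²) = 0.902352
√(n−2) = √183 = 13.527749
t = r·√(n−2)/√(1−r²) = 0.431 · 13.527749 / 0.902352 = 6.461

6.461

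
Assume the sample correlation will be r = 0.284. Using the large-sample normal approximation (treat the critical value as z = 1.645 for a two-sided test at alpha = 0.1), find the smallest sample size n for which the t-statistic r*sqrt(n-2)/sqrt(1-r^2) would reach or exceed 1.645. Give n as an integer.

33

Need r·√(n−2)/√(1−r²) ≥ 1.645
√(n−2) ≥ 1.645·√(1−0.080656) / 0.284 = 1.645·0.958824 / 0.284 = 5.5538
n−2 ≥ 30.8447  ⇒  n ≥ 32.8447
Smallest integer n = 33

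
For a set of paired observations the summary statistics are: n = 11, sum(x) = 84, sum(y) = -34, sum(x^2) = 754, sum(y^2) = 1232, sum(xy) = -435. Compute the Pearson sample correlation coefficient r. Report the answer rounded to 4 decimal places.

Numerator: nΣxy − (Σx)(Σy) = 11·(-435) − (84)(-34) = -1929
Denominator: √[(nΣx²−(Σx)²)(nΣy²−(Σy)²)]
  nΣx²−(Σx)² = 11·754 − 7056 = 1238;  nΣy²−(Σy)² = 11·1232 − 1156 = 12396
  √(1238·12396) = √15346248 = 3917.4287
r = -1929 / 3917.4287 = -0.4924

-0.4924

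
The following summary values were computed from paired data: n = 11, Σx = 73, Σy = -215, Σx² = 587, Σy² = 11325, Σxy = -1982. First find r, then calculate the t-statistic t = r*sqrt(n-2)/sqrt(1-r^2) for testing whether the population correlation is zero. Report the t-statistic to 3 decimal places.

Numerator: nΣxy − (Σx)(Σy) = 11·(-1982) − (73)(-215) = -6107
Denominator: √[(nΣx²−(Σx)²)(nΣy²−(Σy)²)]
  nΣx²−(Σx)² = 11·587 − 5329 = 1128;  nΣy²−(Σy)² = 11·11325 − 46225 = 78350
  √(1128·78350) = √88378800 = 9400.9999
r = -6107 / 9400.9999 = -0.6496
t = r·√(n−2)/√(1−r²) = -0.6496·√9 / √(1−0.421980) = -1.948800 / 0.760276 = -2.563

-2.563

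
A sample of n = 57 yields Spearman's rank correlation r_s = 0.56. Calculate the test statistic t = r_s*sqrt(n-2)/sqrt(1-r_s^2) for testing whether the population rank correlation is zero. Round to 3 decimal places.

5.013

1 − r_s² = 1 − 0.3136 = 0.6864;  √(1−r_s²) = 0.828493
√(n−2) = √55 = 7.416198
t = r_s·√(n−2)/√(1−r_s²) = 0.56 · 7.416198 / 0.828493 = 5.013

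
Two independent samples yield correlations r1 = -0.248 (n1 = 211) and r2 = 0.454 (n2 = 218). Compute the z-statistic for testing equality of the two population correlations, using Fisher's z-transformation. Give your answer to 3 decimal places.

-7.640

z1 = atanh(-0.248) = -0.253281,  z2 = atanh(0.454) = 0.489727
SE = √(1/(n1−3) + 1/(n2−3)) = √(1/208 + 1/215) = √(0.0048077 + 0.0046512) = √0.0094589 = 0.097257
z = (z1 − z2)/SE = (-0.253281 − 0.489727) / 0.097257 = -0.743008 / 0.097257 = -7.640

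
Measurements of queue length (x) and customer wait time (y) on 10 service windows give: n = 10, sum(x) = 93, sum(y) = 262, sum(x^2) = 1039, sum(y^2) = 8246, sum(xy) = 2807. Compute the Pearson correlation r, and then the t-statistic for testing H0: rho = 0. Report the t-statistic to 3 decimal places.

Numerator: nΣxy − (Σx)(Σy) = 10·2807 − (93)(262) = 3704
Denominator: √[(nΣx²−(Σx)²)(nΣy²−(Σy)²)]
  nΣx²−(Σx)² = 10·1039 − 8649 = 1741;  nΣy²−(Σy)² = 10·8246 − 68644 = 13816
  √(1741·13816) = √24053656 = 4904.4527
r = 3704 / 4904.4527 = 0.7552
t = r·√(n−2)/√(1−r²) = 0.7552·√8 / √(1−0.570327) = 2.136028 / 0.655494 = 3.259

3.259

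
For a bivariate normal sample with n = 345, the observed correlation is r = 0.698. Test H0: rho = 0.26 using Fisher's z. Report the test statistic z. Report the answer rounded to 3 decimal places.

z_r = atanh(0.698) = 0.863390,  z_0 = atanh(0.26) = 0.266108
SE = 1/√(n−3) = 1/√342 = 0.054074
z = (z_r − z_0)/SE = (0.863390 − 0.266108) / 0.054074 = 0.597282 / 0.054074 = 11.046

11.046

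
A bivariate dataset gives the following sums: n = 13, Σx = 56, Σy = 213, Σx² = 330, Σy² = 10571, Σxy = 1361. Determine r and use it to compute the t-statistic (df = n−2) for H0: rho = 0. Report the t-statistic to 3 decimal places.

Numerator: nΣxy − (Σx)(Σy) = 13·1361 − (56)(213) = 5765
Denominator: √[(nΣx²−(Σx)²)(nΣy²−(Σy)²)]
  nΣx²−(Σx)² = 13·330 − 3136 = 1154;  nΣy²−(Σy)² = 13·10571 − 45369 = 92054
  √(1154·92054) = √106230316 = 10306.8092
r = 5765 / 10306.8092 = 0.5593
t = r·√(n−2)/√(1−r²) = 0.5593·√11 / √(1−0.312816) = 1.854988 / 0.828966 = 2.238

2.238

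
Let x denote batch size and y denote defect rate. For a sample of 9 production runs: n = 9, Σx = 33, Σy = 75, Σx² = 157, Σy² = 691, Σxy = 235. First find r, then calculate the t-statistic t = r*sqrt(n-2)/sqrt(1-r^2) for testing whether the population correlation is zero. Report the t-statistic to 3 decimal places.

Numerator: nΣxy − (Σx)(Σy) = 9·235 − (33)(75) = -360
Denominator: √[(nΣx²−(Σx)²)(nΣy²−(Σy)²)]
  nΣx²−(Σx)² = 9·157 − 1089 = 324;  nΣy²−(Σy)² = 9·691 − 5625 = 594
  √(324·594) = √192456 = 438.6981
r = -360 / 438.6981 = -0.8206
t = r·√(n−2)/√(1−r²) = -0.8206·√7 / √(1−0.673384) = -2.171104 / 0.571503 = -3.799

-3.799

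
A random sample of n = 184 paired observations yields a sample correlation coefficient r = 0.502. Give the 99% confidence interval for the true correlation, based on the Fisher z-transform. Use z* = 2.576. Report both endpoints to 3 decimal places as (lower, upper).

(0.346, 0.631)

Fisher z: z_r = atanh(r) = ½·ln((1+0.502)/(1−0.502)) = 0.551976
SE(z) = 1/√(n−3) = 1/√181 = 0.074329
99% ⇒ z* = 2.576; margin = 2.576·0.074329 = 0.191472
CI on z-scale: (0.360504, 0.743448)
Back-transform: tanh(0.360504) = 0.345658, tanh(0.743448) = 0.631224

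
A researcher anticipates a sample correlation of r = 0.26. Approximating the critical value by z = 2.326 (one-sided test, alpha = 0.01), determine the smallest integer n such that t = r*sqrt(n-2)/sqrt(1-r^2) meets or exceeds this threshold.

r√(n−2)/√(1−r²) ≥ 2.326  ⇔  n−2 ≥ (2.326)²·(1−r²)/r²
(1−r²)/r² = (1−0.0676)/0.0676 = 13.7929
n ≥ 2 + 5.410276·13.7929 = 2 + 74.6234 = 76.6234
⌈76.6234⌉ = 77

77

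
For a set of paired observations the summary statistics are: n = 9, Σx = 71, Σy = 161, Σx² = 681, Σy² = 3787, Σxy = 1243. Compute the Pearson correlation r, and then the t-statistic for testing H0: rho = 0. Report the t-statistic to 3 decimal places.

-0.217

Numerator: nΣxy − (Σx)(Σy) = 9·1243 − (71)(161) = -244
Denominator: √[(nΣx²−(Σx)²)(nΣy²−(Σy)²)]
  nΣx²−(Σx)² = 9·681 − 5041 = 1088;  nΣy²−(Σy)² = 9·3787 − 25921 = 8162
  √(1088·8162) = √8880256 = 2979.9758
r = -244 / 2979.9758 = -0.0819
t = r·√(n−2)/√(1−r²) = -0.0819·√7 / √(1−0.006708) = -0.216687 / 0.996640 = -0.217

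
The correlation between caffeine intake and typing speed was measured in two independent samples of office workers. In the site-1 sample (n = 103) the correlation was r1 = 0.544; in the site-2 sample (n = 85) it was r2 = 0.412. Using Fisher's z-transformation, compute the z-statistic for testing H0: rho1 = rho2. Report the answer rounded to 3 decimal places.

z1 = atanh(0.544) = 0.609819,  z2 = atanh(0.412) = 0.438018
SE = √(1/(n1−3) + 1/(n2−3)) = √(1/100 + 1/82) = √(0.0100000 + 0.0121951) = √0.0221951 = 0.148980
z = (z1 − z2)/SE = (0.609819 − 0.438018) / 0.148980 = 0.171801 / 0.148980 = 1.153

1.153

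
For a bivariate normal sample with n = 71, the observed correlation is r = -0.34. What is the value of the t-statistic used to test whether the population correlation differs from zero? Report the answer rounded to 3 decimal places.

-3.003

t = r·√(n−2) / √(1−r²) with r = -0.34, n = 71
  = -0.34·√69 / √(1 − 0.1156)
  = -0.34·8.306624 / 0.940425
  = -2.824252 / 0.940425 = -3.003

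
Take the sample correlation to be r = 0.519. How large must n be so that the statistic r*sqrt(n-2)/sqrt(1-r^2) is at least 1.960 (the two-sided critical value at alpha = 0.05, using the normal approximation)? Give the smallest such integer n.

13

r√(n−2)/√(1−r²) ≥ 1.960  ⇔  n−2 ≥ (1.960)²·(1−r²)/r²
(1−r²)/r² = (1−0.269361)/0.269361 = 2.7125
n ≥ 2 + 3.8416·2.7125 = 2 + 10.4203 = 12.4203
⌈12.4203⌉ = 13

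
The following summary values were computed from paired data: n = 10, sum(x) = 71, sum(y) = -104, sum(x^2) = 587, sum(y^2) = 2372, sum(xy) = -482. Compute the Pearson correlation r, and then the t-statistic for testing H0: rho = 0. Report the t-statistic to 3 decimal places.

3.571

S_xy = nΣxy − ΣxΣy = 10·(-482) − 71·(-104) = -4820 − (-7384) = 2564
S_xx = nΣx² − (Σx)² = 10·587 − 71² = 5870 − 5041 = 829
S_yy = nΣy² − (Σy)² = 10·2372 − (-104)² = 23720 − 10816 = 12904
r = S_xy / √(S_xx·S_yy) = 2564 / √(829·12904) = 2564 / √10697416 = 2564 / 3270.6904 = 0.7839
t = r·√(n−2)/√(1−r²) = 0.7839·√8 / √(1−0.614499) = 2.217204 / 0.620887 = 3.571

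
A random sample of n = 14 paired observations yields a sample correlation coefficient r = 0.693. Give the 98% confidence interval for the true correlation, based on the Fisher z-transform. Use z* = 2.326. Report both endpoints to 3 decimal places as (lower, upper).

Fisher z: z_r = atanh(r) = ½·ln((1+0.693)/(1−0.693)) = 0.853705
SE(z) = 1/√(n−3) = 1/√11 = 0.301511
98% ⇒ z* = 2.326; margin = 2.326·0.301511 = 0.701315
CI on z-scale: (0.152390, 1.555020)
Back-transform: tanh(0.152390) = 0.151221, tanh(1.555020) = 0.914610

(0.151, 0.915)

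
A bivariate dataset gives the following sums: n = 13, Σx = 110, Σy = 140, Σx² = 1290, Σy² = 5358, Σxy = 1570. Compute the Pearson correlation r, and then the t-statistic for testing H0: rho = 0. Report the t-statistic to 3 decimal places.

S_xy = nΣxy − ΣxΣy = 13·1570 − 110·140 = 20410 − 15400 = 5010
S_xx = nΣx² − (Σx)² = 13·1290 − 110² = 16770 − 12100 = 4670
S_yy = nΣy² − (Σy)² = 13·5358 − 140² = 69654 − 19600 = 50054
r = S_xy / √(S_xx·S_yy) = 5010 / √(4670·50054) = 5010 / √233752180 = 5010 / 15288.9561 = 0.3277
t = r·√(n−2)/√(1−r²) = 0.3277·√11 / √(1−0.107387) = 1.086858 / 0.944782 = 1.150

1.150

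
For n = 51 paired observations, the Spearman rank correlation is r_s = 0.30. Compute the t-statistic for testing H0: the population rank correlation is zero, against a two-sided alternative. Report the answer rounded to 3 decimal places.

2.201

1 − r_s² = 1 − 0.0900 = 0.9100;  √(1−r_s²) = 0.953939
√(n−2) = √49 = 7.000000
t = r_s·√(n−2)/√(1−r_s²) = 0.30 · 7.000000 / 0.953939 = 2.201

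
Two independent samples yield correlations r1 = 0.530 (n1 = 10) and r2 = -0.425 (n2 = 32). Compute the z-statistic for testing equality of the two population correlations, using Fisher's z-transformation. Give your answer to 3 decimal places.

2.479

z1 = atanh(0.530) = 0.590145,  z2 = atanh(-0.425) = -0.453779
SE = √(1/(n1−3) + 1/(n2−3)) = √(1/7 + 1/29) = √(0.1428571 + 0.0344828) = √0.1773399 = 0.421117
z = (z1 − z2)/SE = (0.590145 − (-0.453779)) / 0.421117 = 1.043924 / 0.421117 = 2.479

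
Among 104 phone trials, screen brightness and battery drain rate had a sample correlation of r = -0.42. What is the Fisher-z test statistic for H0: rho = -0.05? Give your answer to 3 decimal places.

Fisher z: atanh(-0.42) = -0.447692, atanh(-0.05) = -0.050042
z = (z_r − z_0)·√(n−3) = (-0.447692 − (-0.050042))·√101 = -0.397650 · 10.049876 = -3.996

-3.996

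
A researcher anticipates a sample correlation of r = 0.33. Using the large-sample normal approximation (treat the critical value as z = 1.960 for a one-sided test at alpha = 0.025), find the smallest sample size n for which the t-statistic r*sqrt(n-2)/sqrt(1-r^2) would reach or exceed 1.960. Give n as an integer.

34

r√(n−2)/√(1−r²) ≥ 1.960  ⇔  n−2 ≥ (1.960)²·(1−r²)/r²
(1−r²)/r² = (1−0.1089)/0.1089 = 8.1827
n ≥ 2 + 3.8416·8.1827 = 2 + 31.4347 = 33.4347
⌈33.4347⌉ = 34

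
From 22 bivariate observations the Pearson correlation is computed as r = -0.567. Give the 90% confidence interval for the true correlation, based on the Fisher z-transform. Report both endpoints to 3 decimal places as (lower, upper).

Fisher z: z_r = atanh(r) = ½·ln((1+(-0.567))/(1−(-0.567))) = -0.643090
SE(z) = 1/√(n−3) = 1/√19 = 0.229416
90% ⇒ z* = 1.645; margin = 1.645·0.229416 = 0.377389
CI on z-scale: (-1.020479, -0.265701)
Back-transform: tanh(-1.020479) = -0.770062, tanh(-0.265701) = -0.259620

(-0.770, -0.260)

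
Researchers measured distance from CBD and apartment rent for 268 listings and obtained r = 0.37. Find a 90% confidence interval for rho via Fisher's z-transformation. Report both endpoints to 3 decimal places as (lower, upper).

z_r = atanh(0.37) = 0.388423;  SE = 1/√(n−3) = 1/√265 = 0.061430
z-limits: 0.388423 ± 1.645·0.061430 = 0.388423 ± 0.101052 = [0.287371, 0.489475]
ρ-limits: (tanh 0.287371, tanh 0.489475) = (0.280, 0.454)

(0.280, 0.454)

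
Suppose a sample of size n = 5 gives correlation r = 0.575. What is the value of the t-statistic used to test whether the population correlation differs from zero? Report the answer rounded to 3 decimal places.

1 − r² = 1 − 0.330625 = 0.669375;  √(1−r²) = 0.818153
√(n−2) = √3 = 1.732051
t = r·√(n−2)/√(1−r²) = 0.575 · 1.732051 / 0.818153 = 1.217

1.217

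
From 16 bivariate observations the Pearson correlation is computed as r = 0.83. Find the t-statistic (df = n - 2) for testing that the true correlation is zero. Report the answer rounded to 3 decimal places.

5.568

1 − r² = 1 − 0.6889 = 0.3111;  √(1−r²) = 0.557763
√(n−2) = √14 = 3.741657
t = r·√(n−2)/√(1−r²) = 0.83 · 3.741657 / 0.557763 = 5.568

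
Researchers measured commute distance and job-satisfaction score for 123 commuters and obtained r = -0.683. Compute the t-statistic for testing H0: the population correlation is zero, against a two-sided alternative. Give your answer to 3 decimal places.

-10.286

t = r·√(n−2) / √(1−r²) with r = -0.683, n = 123
  = -0.683·√121 / √(1 − 0.466489)
  = -0.683·11.000000 / 0.730418
  = -7.513000 / 0.730418 = -10.286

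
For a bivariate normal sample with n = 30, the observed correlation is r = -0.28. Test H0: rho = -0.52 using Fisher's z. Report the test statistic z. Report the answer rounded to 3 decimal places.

1.500

z_r = atanh(-0.28) = -0.287682,  z_0 = atanh(-0.52) = -0.576340
SE = 1/√(n−3) = 1/√27 = 0.192450
z = (z_r − z_0)/SE = (-0.287682 − (-0.576340)) / 0.192450 = 0.288658 / 0.192450 = 1.500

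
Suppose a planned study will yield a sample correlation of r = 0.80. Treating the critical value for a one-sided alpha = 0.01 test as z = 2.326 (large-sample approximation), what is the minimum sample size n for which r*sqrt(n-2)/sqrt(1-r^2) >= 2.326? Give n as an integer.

6

r√(n−2)/√(1−r²) ≥ 2.326  ⇔  n−2 ≥ (2.326)²·(1−r²)/r²
(1−r²)/r² = (1−0.6400)/0.6400 = 0.5625
n ≥ 2 + 5.410276·0.5625 = 2 + 3.0433 = 5.0433
⌈5.0433⌉ = 6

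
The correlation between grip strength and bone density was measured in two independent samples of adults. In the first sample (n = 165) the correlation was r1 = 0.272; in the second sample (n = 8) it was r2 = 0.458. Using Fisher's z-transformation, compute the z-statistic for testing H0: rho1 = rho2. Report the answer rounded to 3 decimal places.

Fisher z-transforms: z1 = atanh(0.272) = 0.279022, z2 = atanh(0.458) = 0.494777; difference d = -0.215755
Var(d) = 1/162 + 1/5 = 0.0061728 + 0.2000000 = 0.2061728
z = d/√Var(d) = -0.215755 / √0.2061728 = -0.215755 / 0.454063 = -0.475

-0.475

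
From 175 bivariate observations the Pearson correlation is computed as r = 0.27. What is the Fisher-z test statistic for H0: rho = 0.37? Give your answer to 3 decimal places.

-1.463

z_r = atanh(0.27) = 0.276864,  z_0 = atanh(0.37) = 0.388423
SE = 1/√(n−3) = 1/√172 = 0.076249
z = (z_r − z_0)/SE = (0.276864 − 0.388423) / 0.076249 = -0.111559 / 0.076249 = -1.463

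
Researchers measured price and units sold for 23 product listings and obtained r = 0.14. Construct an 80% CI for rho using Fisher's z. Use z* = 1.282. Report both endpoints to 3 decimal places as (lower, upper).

Fisher z: z_r = atanh(r) = ½·ln((1+0.14)/(1−0.14)) = 0.140926
SE(z) = 1/√(n−3) = 1/√20 = 0.223607
80% ⇒ z* = 1.282; margin = 1.282·0.223607 = 0.286664
CI on z-scale: (-0.145738, 0.427590)
Back-transform: tanh(-0.145738) = -0.144715, tanh(0.427590) = 0.403305

(-0.145, 0.403)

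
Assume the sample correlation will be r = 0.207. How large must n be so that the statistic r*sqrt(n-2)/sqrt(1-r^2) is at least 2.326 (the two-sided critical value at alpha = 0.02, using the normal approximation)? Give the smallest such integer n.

Need r·√(n−2)/√(1−r²) ≥ 2.326
√(n−2) ≥ 2.326·√(1−0.042849) / 0.207 = 2.326·0.978341 / 0.207 = 10.9933
n−2 ≥ 120.8526  ⇒  n ≥ 122.8526
Smallest integer n = 123

123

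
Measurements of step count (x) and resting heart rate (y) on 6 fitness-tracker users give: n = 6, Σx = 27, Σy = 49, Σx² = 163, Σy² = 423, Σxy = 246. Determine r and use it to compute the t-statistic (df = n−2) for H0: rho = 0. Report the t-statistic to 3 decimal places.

2.958

S_xy = nΣxy − ΣxΣy = 6·246 − 27·49 = 1476 − 1323 = 153
S_xx = nΣx² − (Σx)² = 6·163 − 27² = 978 − 729 = 249
S_yy = nΣy² − (Σy)² = 6·423 − 49² = 2538 − 2401 = 137
r = S_xy / √(S_xx·S_yy) = 153 / √(249·137) = 153 / √34113 = 153 / 184.6970 = 0.8284
t = r·√(n−2)/√(1−r²) = 0.8284·√4 / √(1−0.686247) = 1.656800 / 0.560137 = 2.958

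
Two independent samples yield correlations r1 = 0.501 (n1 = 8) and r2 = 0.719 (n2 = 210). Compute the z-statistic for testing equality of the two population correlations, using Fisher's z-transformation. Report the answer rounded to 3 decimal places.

Fisher z-transforms: z1 = atanh(0.501) = 0.550640, z2 = atanh(0.719) = 0.905572; difference d = -0.354932
Var(d) = 1/5 + 1/207 = 0.2000000 + 0.0048309 = 0.2048309
z = d/√Var(d) = -0.354932 / √0.2048309 = -0.354932 / 0.452582 = -0.784

-0.784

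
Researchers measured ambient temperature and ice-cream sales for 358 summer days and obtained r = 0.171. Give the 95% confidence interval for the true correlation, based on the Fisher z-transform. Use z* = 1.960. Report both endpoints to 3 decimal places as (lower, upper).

(0.069, 0.270)

Fisher z: z_r = atanh(r) = ½·ln((1+0.171)/(1−0.171)) = 0.172697
SE(z) = 1/√(n−3) = 1/√355 = 0.053074
95% ⇒ z* = 1.960; margin = 1.960·0.053074 = 0.104025
CI on z-scale: (0.068672, 0.276722)
Back-transform: tanh(0.068672) = 0.068564, tanh(0.276722) = 0.269869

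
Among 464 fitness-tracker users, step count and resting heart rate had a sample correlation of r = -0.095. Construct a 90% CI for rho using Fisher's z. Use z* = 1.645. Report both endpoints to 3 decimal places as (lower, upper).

Fisher z: z_r = atanh(r) = ½·ln((1+(-0.095))/(1−(-0.095))) = -0.095287
SE(z) = 1/√(n−3) = 1/√461 = 0.046575
90% ⇒ z* = 1.645; margin = 1.645·0.046575 = 0.076616
CI on z-scale: (-0.171903, -0.018671)
Back-transform: tanh(-0.171903) = -0.170229, tanh(-0.018671) = -0.018669

(-0.170, -0.019)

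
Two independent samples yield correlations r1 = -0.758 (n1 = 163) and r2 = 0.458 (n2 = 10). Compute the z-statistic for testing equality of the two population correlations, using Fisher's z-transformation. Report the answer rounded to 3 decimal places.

z1 = atanh(-0.758) = -0.991497,  z2 = atanh(0.458) = 0.494777
SE = √(1/(n1−3) + 1/(n2−3)) = √(1/160 + 1/7) = √(0.0062500 + 0.1428571) = √0.1491071 = 0.386144
z = (z1 − z2)/SE = (-0.991497 − 0.494777) / 0.386144 = -1.486274 / 0.386144 = -3.849

-3.849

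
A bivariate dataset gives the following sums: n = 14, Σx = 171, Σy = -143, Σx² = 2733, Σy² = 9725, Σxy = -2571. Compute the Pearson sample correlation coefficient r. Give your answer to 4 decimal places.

-0.3572

Numerator: nΣxy − (Σx)(Σy) = 14·(-2571) − (171)(-143) = -11541
Denominator: √[(nΣx²−(Σx)²)(nΣy²−(Σy)²)]
  nΣx²−(Σx)² = 14·2733 − 29241 = 9021;  nΣy²−(Σy)² = 14·9725 − 20449 = 115701
  √(9021·115701) = √1043738721 = 32306.9454
r = -11541 / 32306.9454 = -0.3572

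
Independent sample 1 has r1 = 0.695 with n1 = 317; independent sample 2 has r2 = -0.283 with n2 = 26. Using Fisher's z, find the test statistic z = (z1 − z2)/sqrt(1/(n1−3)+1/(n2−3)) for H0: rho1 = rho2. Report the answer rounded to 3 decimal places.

5.317

Fisher z-transforms: z1 = atanh(0.695) = 0.857563, z2 = atanh(-0.283) = -0.290940; difference d = 1.148503
Var(d) = 1/314 + 1/23 = 0.0031847 + 0.0434783 = 0.0466630
z = d/√Var(d) = 1.148503 / √0.0466630 = 1.148503 / 0.216016 = 5.317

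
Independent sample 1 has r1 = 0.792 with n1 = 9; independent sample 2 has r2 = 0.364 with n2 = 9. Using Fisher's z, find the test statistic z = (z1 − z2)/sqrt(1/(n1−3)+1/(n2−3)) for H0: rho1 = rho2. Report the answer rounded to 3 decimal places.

z1 = atanh(0.792) = 1.076775,  z2 = atanh(0.364) = 0.381489
SE = √(1/(n1−3) + 1/(n2−3)) = √(1/6 + 1/6) = √(0.1666667 + 0.1666667) = √0.3333334 = 0.577350
z = (z1 − z2)/SE = (1.076775 − 0.381489) / 0.577350 = 0.695286 / 0.577350 = 1.204

1.204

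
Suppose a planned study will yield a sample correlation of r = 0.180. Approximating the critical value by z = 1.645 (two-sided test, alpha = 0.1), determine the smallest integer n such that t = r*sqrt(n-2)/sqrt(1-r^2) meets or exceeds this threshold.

r√(n−2)/√(1−r²) ≥ 1.645  ⇔  n−2 ≥ (1.645)²·(1−r²)/r²
(1−r²)/r² = (1−0.032400)/0.032400 = 29.8642
n ≥ 2 + 2.706025·29.8642 = 2 + 80.8133 = 82.8133
⌈82.8133⌉ = 83

83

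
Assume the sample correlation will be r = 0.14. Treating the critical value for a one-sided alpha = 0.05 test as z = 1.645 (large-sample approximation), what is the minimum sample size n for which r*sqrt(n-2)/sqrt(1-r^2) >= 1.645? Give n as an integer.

r√(n−2)/√(1−r²) ≥ 1.645  ⇔  n−2 ≥ (1.645)²·(1−r²)/r²
(1−r²)/r² = (1−0.0196)/0.0196 = 50.0204
n ≥ 2 + 2.706025·50.0204 = 2 + 135.3565 = 137.3565
⌈137.3565⌉ = 138

138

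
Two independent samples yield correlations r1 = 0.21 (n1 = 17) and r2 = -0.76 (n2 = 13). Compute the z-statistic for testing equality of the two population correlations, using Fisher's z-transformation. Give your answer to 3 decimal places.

Fisher z-transforms: z1 = atanh(0.21) = 0.213171, z2 = atanh(-0.76) = -0.996215; difference d = 1.209386
Var(d) = 1/14 + 1/10 = 0.0714286 + 0.1000000 = 0.1714286
z = d/√Var(d) = 1.209386 / √0.1714286 = 1.209386 / 0.414039 = 2.921

2.921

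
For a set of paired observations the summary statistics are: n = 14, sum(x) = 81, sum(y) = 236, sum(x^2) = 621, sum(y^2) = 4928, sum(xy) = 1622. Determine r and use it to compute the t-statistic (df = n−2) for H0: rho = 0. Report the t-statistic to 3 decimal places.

3.165

S_xy = nΣxy − ΣxΣy = 14·1622 − 81·236 = 22708 − 19116 = 3592
S_xx = nΣx² − (Σx)² = 14·621 − 81² = 8694 − 6561 = 2133
S_yy = nΣy² − (Σy)² = 14·4928 − 236² = 68992 − 55696 = 13296
r = S_xy / √(S_xx·S_yy) = 3592 / √(2133·13296) = 3592 / √28360368 = 3592 / 5325.4453 = 0.6745
t = r·√(n−2)/√(1−r²) = 0.6745·√12 / √(1−0.454950) = 2.336537 / 0.738275 = 3.165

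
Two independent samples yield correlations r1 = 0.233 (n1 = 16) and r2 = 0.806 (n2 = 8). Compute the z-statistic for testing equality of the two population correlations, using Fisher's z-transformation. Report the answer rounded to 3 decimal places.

-1.669

z1 = atanh(0.233) = 0.237359,  z2 = atanh(0.806) = 1.115506
SE = √(1/(n1−3) + 1/(n2−3)) = √(1/13 + 1/5) = √(0.0769231 + 0.2000000) = √0.2769231 = 0.526235
z = (z1 − z2)/SE = (0.237359 − 1.115506) / 0.526235 = -0.878147 / 0.526235 = -1.669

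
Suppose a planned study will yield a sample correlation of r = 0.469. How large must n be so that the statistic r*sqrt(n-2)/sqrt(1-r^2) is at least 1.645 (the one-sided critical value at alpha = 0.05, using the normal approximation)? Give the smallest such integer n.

Need r·√(n−2)/√(1−r²) ≥ 1.645
√(n−2) ≥ 1.645·√(1−0.219961) / 0.469 = 1.645·0.883198 / 0.469 = 3.0978
n−2 ≥ 9.5964  ⇒  n ≥ 11.5964
Smallest integer n = 12

12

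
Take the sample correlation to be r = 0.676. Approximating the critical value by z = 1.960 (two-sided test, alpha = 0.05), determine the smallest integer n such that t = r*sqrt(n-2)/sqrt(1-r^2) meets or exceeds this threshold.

7

r√(n−2)/√(1−r²) ≥ 1.960  ⇔  n−2 ≥ (1.960)²·(1−r²)/r²
(1−r²)/r² = (1−0.456976)/0.456976 = 1.1883
n ≥ 2 + 3.8416·1.1883 = 2 + 4.5650 = 6.5650
⌈6.5650⌉ = 7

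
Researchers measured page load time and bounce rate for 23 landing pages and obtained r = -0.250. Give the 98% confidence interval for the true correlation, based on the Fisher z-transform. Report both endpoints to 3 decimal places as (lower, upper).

Fisher z: z_r = atanh(r) = ½·ln((1+(-0.250))/(1−(-0.250))) = -0.255413
SE(z) = 1/√(n−3) = 1/√20 = 0.223607
98% ⇒ z* = 2.326; margin = 2.326·0.223607 = 0.520110
CI on z-scale: (-0.775523, 0.264697)
Back-transform: tanh(-0.775523) = -0.650130, tanh(0.264697) = 0.258684

(-0.650, 0.259)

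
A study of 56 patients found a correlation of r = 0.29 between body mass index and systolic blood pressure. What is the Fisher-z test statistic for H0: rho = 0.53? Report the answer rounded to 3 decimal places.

-2.123

z_r = atanh(0.29) = 0.298566,  z_0 = atanh(0.53) = 0.590145
SE = 1/√(n−3) = 1/√53 = 0.137361
z = (z_r − z_0)/SE = (0.298566 − 0.590145) / 0.137361 = -0.291579 / 0.137361 = -2.123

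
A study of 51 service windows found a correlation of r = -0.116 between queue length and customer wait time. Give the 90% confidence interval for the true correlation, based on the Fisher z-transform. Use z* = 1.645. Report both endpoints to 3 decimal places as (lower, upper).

(-0.340, 0.120)

z_r = atanh(-0.116) = -0.116525;  SE = 1/√(n−3) = 1/√48 = 0.144338
z-limits: -0.116525 ± 1.645·0.144338 = -0.116525 ± 0.237436 = [-0.353961, 0.120911]
ρ-limits: (tanh -0.353961, tanh 0.120911) = (-0.340, 0.120)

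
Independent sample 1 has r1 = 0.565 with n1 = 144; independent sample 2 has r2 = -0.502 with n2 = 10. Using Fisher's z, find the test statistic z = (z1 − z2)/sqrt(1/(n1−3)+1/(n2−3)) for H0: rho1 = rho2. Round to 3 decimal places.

Fisher z-transforms: z1 = atanh(0.565) = 0.640148, z2 = atanh(-0.502) = -0.551976; difference d = 1.192124
Var(d) = 1/141 + 1/7 = 0.0070922 + 0.1428571 = 0.1499493
z = d/√Var(d) = 1.192124 / √0.1499493 = 1.192124 / 0.387233 = 3.079

3.079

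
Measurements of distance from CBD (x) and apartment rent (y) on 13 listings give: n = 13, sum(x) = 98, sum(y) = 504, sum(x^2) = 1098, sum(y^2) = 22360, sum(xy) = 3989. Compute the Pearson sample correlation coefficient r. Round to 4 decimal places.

0.1884

S_xy = nΣxy − ΣxΣy = 13·3989 − 98·504 = 51857 − 49392 = 2465
S_xx = nΣx² − (Σx)² = 13·1098 − 98² = 14274 − 9604 = 4670
S_yy = nΣy² − (Σy)² = 13·22360 − 504² = 290680 − 254016 = 36664
r = S_xy / √(S_xx·S_yy) = 2465 / √(4670·36664) = 2465 / √171220880 = 2465 / 13085.1397 = 0.1884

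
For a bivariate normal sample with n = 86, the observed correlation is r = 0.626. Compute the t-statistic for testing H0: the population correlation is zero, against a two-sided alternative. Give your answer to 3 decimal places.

7.357

1 − r² = 1 − 0.391876 = 0.608124;  √(1−r²) = 0.779823
√(n−2) = √84 = 9.165151
t = r·√(n−2)/√(1−r²) = 0.626 · 9.165151 / 0.779823 = 7.357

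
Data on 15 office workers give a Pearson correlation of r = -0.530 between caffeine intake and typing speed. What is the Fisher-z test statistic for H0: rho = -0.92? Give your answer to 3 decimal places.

3.460

Fisher z: atanh(-0.530) = -0.590145, atanh(-0.92) = -1.589027
z = (z_r − z_0)·√(n−3) = (-0.590145 − (-1.589027))·√12 = 0.998882 · 3.464102 = 3.460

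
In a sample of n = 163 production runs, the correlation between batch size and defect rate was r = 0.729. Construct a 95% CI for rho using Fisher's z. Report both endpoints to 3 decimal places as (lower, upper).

z_r = atanh(0.729) = 0.926590;  SE = 1/√(n−3) = 1/√160 = 0.079057
z-limits: 0.926590 ± 1.960·0.079057 = 0.926590 ± 0.154952 = [0.771638, 1.081542]
ρ-limits: (tanh 0.771638, tanh 1.081542) = (0.648, 0.794)

(0.648, 0.794)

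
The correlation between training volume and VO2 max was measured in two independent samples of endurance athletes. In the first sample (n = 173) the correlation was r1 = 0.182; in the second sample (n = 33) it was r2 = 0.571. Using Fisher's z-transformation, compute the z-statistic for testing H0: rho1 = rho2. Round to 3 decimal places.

-2.348

Fisher z-transforms: z1 = atanh(0.182) = 0.184050, z2 = atanh(0.571) = 0.649005; difference d = -0.464955
Var(d) = 1/170 + 1/30 = 0.0058824 + 0.0333333 = 0.0392157
z = d/√Var(d) = -0.464955 / √0.0392157 = -0.464955 / 0.198030 = -2.348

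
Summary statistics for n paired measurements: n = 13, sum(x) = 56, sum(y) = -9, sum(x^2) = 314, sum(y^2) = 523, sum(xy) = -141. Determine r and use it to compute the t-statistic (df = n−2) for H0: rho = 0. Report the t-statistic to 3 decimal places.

Numerator: nΣxy − (Σx)(Σy) = 13·(-141) − (56)(-9) = -1329
Denominator: √[(nΣx²−(Σx)²)(nΣy²−(Σy)²)]
  nΣx²−(Σx)² = 13·314 − 3136 = 946;  nΣy²−(Σy)² = 13·523 − 81 = 6718
  √(946·6718) = √6355228 = 2520.9578
r = -1329 / 2520.9578 = -0.5272
t = r·√(n−2)/√(1−r²) = -0.5272·√11 / √(1−0.277940) = -1.748525 / 0.849741 = -2.058

-2.058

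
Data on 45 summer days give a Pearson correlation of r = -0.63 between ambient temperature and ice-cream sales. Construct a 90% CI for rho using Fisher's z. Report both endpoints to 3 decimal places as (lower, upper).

(-0.760, -0.452)

Fisher z: z_r = atanh(r) = ½·ln((1+(-0.63))/(1−(-0.63))) = -0.741416
SE(z) = 1/√(n−3) = 1/√42 = 0.154303
90% ⇒ z* = 1.645; margin = 1.645·0.154303 = 0.253828
CI on z-scale: (-0.995244, -0.487588)
Back-transform: tanh(-0.995244) = -0.759590, tanh(-0.487588) = -0.452300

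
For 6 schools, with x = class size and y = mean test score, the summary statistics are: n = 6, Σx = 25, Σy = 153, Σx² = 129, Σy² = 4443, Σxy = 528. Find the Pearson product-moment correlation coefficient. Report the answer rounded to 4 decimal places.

S_xy = nΣxy − ΣxΣy = 6·528 − 25·153 = 3168 − 3825 = -657
S_xx = nΣx² − (Σx)² = 6·129 − 25² = 774 − 625 = 149
S_yy = nΣy² − (Σy)² = 6·4443 − 153² = 26658 − 23409 = 3249
r = S_xy / √(S_xx·S_yy) = -657 / √(149·3249) = -657 / √484101 = -657 / 695.7737 = -0.9443

-0.9443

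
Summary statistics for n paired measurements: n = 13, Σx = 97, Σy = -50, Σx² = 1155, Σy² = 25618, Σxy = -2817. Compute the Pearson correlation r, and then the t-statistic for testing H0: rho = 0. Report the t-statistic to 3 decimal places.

S_xy = nΣxy − ΣxΣy = 13·(-2817) − 97·(-50) = -36621 − (-4850) = -31771
S_xx = nΣx² − (Σx)² = 13·1155 − 97² = 15015 − 9409 = 5606
S_yy = nΣy² − (Σy)² = 13·25618 − (-50)² = 333034 − 2500 = 330534
r = S_xy / √(S_xx·S_yy) = -31771 / √(5606·330534) = -31771 / √1852973604 = -31771 / 43046.1799 = -0.7381
t = r·√(n−2)/√(1−r²) = -0.7381·√11 / √(1−0.544792) = -2.448001 / 0.674691 = -3.628

-3.628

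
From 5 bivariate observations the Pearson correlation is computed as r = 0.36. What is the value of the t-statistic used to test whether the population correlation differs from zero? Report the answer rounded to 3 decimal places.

t = r·√(n−2) / √(1−r²) with r = 0.36, n = 5
  = 0.36·√3 / √(1 − 0.1296)
  = 0.36·1.732051 / 0.932952
  = 0.623538 / 0.932952 = 0.668

0.668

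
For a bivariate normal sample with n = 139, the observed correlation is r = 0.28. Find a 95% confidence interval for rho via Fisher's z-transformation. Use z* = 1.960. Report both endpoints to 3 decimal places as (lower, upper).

(0.119, 0.427)

Fisher z: z_r = atanh(r) = ½·ln((1+0.28)/(1−0.28)) = 0.287682
SE(z) = 1/√(n−3) = 1/√136 = 0.085749
95% ⇒ z* = 1.960; margin = 1.960·0.085749 = 0.168068
CI on z-scale: (0.119614, 0.455750)
Back-transform: tanh(0.119614) = 0.119047, tanh(0.455750) = 0.426614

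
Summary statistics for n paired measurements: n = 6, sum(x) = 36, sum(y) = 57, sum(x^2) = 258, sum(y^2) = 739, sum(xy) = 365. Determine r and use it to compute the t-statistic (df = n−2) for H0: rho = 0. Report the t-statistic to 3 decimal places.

Numerator: nΣxy − (Σx)(Σy) = 6·365 − (36)(57) = 138
Denominator: √[(nΣx²−(Σx)²)(nΣy²−(Σy)²)]
  nΣx²−(Σx)² = 6·258 − 1296 = 252;  nΣy²−(Σy)² = 6·739 − 3249 = 1185
  √(252·1185) = √298620 = 546.4613
r = 138 / 546.4613 = 0.2525
t = r·√(n−2)/√(1−r²) = 0.2525·√4 / √(1−0.063756) = 0.505000 / 0.967597 = 0.522

0.522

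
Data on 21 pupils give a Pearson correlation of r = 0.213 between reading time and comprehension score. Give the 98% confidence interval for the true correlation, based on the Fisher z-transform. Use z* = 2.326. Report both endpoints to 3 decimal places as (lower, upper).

(-0.320, 0.644)

z_r = atanh(0.213) = 0.216312;  SE = 1/√(n−3) = 1/√18 = 0.235702
z-limits: 0.216312 ± 2.326·0.235702 = 0.216312 ± 0.548243 = [-0.331931, 0.764555]
ρ-limits: (tanh -0.331931, tanh 0.764555) = (-0.320, 0.644)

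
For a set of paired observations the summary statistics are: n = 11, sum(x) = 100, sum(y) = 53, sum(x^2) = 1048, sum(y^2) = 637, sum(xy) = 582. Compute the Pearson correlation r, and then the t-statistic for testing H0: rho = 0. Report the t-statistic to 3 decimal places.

S_xy = nΣxy − ΣxΣy = 11·582 − 100·53 = 6402 − 5300 = 1102
S_xx = nΣx² − (Σx)² = 11·1048 − 100² = 11528 − 10000 = 1528
S_yy = nΣy² − (Σy)² = 11·637 − 53² = 7007 − 2809 = 4198
r = S_xy / √(S_xx·S_yy) = 1102 / √(1528·4198) = 1102 / √6414544 = 1102 / 2532.6950 = 0.4351
t = r·√(n−2)/√(1−r²) = 0.4351·√9 / √(1−0.189312) = 1.305300 / 0.900382 = 1.450

1.450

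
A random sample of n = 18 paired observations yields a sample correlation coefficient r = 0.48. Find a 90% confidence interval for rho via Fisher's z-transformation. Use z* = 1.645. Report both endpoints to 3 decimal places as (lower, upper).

Fisher z: z_r = atanh(r) = ½·ln((1+0.48)/(1−0.48)) = 0.522984
SE(z) = 1/√(n−3) = 1/√15 = 0.258199
90% ⇒ z* = 1.645; margin = 1.645·0.258199 = 0.424737
CI on z-scale: (0.098247, 0.947721)
Back-transform: tanh(0.098247) = 0.097932, tanh(0.947721) = 0.738750

(0.098, 0.739)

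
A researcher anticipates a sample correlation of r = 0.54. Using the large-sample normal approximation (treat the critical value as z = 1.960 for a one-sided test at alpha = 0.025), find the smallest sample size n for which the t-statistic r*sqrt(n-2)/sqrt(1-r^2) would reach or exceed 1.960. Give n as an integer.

12

r√(n−2)/√(1−r²) ≥ 1.960  ⇔  n−2 ≥ (1.960)²·(1−r²)/r²
(1−r²)/r² = (1−0.2916)/0.2916 = 2.4294
n ≥ 2 + 3.8416·2.4294 = 2 + 9.3328 = 11.3328
⌈11.3328⌉ = 12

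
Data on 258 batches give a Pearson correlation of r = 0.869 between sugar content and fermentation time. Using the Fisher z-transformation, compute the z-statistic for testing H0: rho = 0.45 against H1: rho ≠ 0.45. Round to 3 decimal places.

13.482

z_r = atanh(0.869) = 1.328981,  z_0 = atanh(0.45) = 0.484700
SE = 1/√(n−3) = 1/√255 = 0.062622
z = (z_r − z_0)/SE = (1.328981 − 0.484700) / 0.062622 = 0.844281 / 0.062622 = 13.482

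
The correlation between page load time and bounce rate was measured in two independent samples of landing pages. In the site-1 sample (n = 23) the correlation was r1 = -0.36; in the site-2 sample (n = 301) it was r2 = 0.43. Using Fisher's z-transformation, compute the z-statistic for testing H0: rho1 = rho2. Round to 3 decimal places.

Fisher z-transforms: z1 = atanh(-0.36) = -0.376886, z2 = atanh(0.43) = 0.459897; difference d = -0.836783
Var(d) = 1/20 + 1/298 = 0.0500000 + 0.0033557 = 0.0533557
z = d/√Var(d) = -0.836783 / √0.0533557 = -0.836783 / 0.230989 = -3.623

-3.623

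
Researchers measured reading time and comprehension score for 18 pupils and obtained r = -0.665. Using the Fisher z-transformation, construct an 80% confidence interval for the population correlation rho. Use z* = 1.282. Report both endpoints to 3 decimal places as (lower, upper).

(-0.812, -0.439)

z_r = atanh(-0.665) = -0.801725;  SE = 1/√(n−3) = 1/√15 = 0.258199
z-limits: -0.801725 ± 1.282·0.258199 = -0.801725 ± 0.331011 = [-1.132736, -0.470714]
ρ-limits: (tanh -1.132736, tanh -0.470714) = (-0.812, -0.439)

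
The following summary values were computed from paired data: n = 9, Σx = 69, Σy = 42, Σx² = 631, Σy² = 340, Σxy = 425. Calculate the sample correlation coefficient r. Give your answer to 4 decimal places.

0.8499

Numerator: nΣxy − (Σx)(Σy) = 9·425 − (69)(42) = 927
Denominator: √[(nΣx²−(Σx)²)(nΣy²−(Σy)²)]
  nΣx²−(Σx)² = 9·631 − 4761 = 918;  nΣy²−(Σy)² = 9·340 − 1764 = 1296
  √(918·1296) = √1189728 = 1090.7465
r = 927 / 1090.7465 = 0.8499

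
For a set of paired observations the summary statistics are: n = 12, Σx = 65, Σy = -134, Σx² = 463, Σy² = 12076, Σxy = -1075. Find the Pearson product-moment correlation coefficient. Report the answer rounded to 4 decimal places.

Numerator: nΣxy − (Σx)(Σy) = 12·(-1075) − (65)(-134) = -4190
Denominator: √[(nΣx²−(Σx)²)(nΣy²−(Σy)²)]
  nΣx²−(Σx)² = 12·463 − 4225 = 1331;  nΣy²−(Σy)² = 12·12076 − 17956 = 126956
  √(1331·126956) = √168978436 = 12999.1706
r = -4190 / 12999.1706 = -0.3223

-0.3223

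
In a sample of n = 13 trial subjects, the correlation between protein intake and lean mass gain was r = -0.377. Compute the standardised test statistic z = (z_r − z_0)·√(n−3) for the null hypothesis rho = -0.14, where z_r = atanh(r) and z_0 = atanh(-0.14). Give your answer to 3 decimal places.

Fisher z: atanh(-0.377) = -0.396558, atanh(-0.14) = -0.140926
z = (z_r − z_0)·√(n−3) = (-0.396558 − (-0.140926))·√10 = -0.255632 · 3.162278 = -0.808

-0.808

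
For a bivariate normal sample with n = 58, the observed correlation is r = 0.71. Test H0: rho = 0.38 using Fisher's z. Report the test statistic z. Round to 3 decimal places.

3.613

z_r = atanh(0.71) = 0.887184,  z_0 = atanh(0.38) = 0.400060
SE = 1/√(n−3) = 1/√55 = 0.134840
z = (z_r − z_0)/SE = (0.887184 − 0.400060) / 0.134840 = 0.487124 / 0.134840 = 3.613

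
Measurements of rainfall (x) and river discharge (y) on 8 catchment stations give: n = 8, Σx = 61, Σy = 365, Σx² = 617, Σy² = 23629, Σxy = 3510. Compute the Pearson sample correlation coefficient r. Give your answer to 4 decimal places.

S_xy = nΣxy − ΣxΣy = 8·3510 − 61·365 = 28080 − 22265 = 5815
S_xx = nΣx² − (Σx)² = 8·617 − 61² = 4936 − 3721 = 1215
S_yy = nΣy² − (Σy)² = 8·23629 − 365² = 189032 − 133225 = 55807
r = S_xy / √(S_xx·S_yy) = 5815 / √(1215·55807) = 5815 / √67805505 = 5815 / 8234.4098 = 0.7062

0.7062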